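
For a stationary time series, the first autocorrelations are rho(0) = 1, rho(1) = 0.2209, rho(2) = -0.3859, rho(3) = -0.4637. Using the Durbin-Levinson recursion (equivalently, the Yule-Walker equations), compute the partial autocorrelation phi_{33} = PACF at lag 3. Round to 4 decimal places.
\phi_{33} = -0.3170

The PACF at lag k is phi_{kk}, the last component of the solution
to the Yule-Walker system G_k phi = r_k where
  (G_k)_{ij} = rho(|i - j|), (r_k)_i = rho(i), i,j = 1..k.
Equivalently, Durbin-Levinson gives phi_{kk} iteratively:
  phi_{11} = rho(1)
  phi_{kk} = [rho(k) - sum_{j=1..k-1} phi_{k-1,j} rho(k-j)]
            / [1 - sum_{j=1..k-1} phi_{k-1,j} rho(j)],
  phi_{k,j} = phi_{k-1,j} - phi_{kk} phi_{k-1,k-j},  j = 1..k-1.
Step k = 1:
  phi_11 = rho(1) = 0.2209.
Step k = 2:
  phi_22 = [rho(2) - phi_11 rho(1)] / [1 - phi_11 rho(1)] = [-0.3859 - (0.2209)(0.2209)] / [1 - (0.2209)(0.2209)]
         = -0.43469681 / 0.95120319 = -0.456997.
  Update: phi_21 = phi_11 - phi_22 phi_11 = 0.2209 - (-0.456997)(0.2209) = 0.321851.
Step k = 3:
  phi_33 = [rho(3) - phi_21 rho(2) - phi_22 rho(1)] / [1 - phi_21 rho(1) - phi_22 rho(2)]
    numerator   = -0.4637 - (0.321851)(-0.3859) - (-0.456997)(0.2209) = -0.23854726
    denominator = 1 - (0.321851)(0.2209) - (-0.456997)(-0.3859) = 0.75254814
  phi_33 = -0.23854726 / 0.75254814 = -0.317.
Therefore phi_{33} = -0.3170.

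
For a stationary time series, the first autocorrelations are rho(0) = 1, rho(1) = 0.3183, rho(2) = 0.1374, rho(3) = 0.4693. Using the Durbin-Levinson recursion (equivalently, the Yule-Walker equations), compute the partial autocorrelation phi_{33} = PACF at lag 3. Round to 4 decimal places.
\phi_{33} = 0.4620

The PACF at lag k is phi_{kk}, the last component of the solution
to the Yule-Walker system G_k phi = r_k where
  (G_k)_{ij} = rho(|i - j|), (r_k)_i = rho(i), i,j = 1..k.
Equivalently, Durbin-Levinson gives phi_{kk} iteratively:
  phi_{11} = rho(1)
  phi_{kk} = [rho(k) - sum_{j=1..k-1} phi_{k-1,j} rho(k-j)]
            / [1 - sum_{j=1..k-1} phi_{k-1,j} rho(j)],
  phi_{k,j} = phi_{k-1,j} - phi_{kk} phi_{k-1,k-j},  j = 1..k-1.
Step k = 1:
  phi_11 = rho(1) = 0.3183.
Step k = 2:
  phi_22 = [rho(2) - phi_11 rho(1)] / [1 - phi_11 rho(1)] = [0.1374 - (0.3183)(0.3183)] / [1 - (0.3183)(0.3183)]
         = 0.03608511 / 0.89868511 = 0.040153.
  Update: phi_21 = phi_11 - phi_22 phi_11 = 0.3183 - (0.040153)(0.3183) = 0.305519.
Step k = 3:
  phi_33 = [rho(3) - phi_21 rho(2) - phi_22 rho(1)] / [1 - phi_21 rho(1) - phi_22 rho(2)]
    numerator   = 0.4693 - (0.305519)(0.1374) - (0.040153)(0.3183) = 0.41454089
    denominator = 1 - (0.305519)(0.3183) - (0.040153)(0.1374) = 0.89723618
  phi_33 = 0.41454089 / 0.89723618 = 0.462.
Therefore phi_{33} = 0.4620.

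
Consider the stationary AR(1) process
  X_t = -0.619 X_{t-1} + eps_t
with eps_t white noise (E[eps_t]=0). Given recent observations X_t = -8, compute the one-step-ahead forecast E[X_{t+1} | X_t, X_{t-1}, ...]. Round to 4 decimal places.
E[X_{t+1} \mid \mathcal F_t] = 4.9520

For an AR(p) model X_t = c + sum_i phi_i X_{t-i} + eps_t, the
one-step-ahead conditional mean is
  E[X_{t+1} | X_t, ...] = c + sum_i phi_i X_{t+1-i}.
Substitute known values:
  E[X_{t+1} | ...] = (-0.619) * (-8)
                   = 4.9520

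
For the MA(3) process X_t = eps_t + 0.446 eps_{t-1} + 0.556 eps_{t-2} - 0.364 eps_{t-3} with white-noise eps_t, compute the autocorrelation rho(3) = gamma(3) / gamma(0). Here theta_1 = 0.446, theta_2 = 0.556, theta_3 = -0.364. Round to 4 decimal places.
\rho(3) = -0.2219

For an MA(q) process with theta_0 = 1, the autocovariance is
  gamma(k) = sigma^2 * sum_{i=0..q-k} theta_i * theta_{i+k},
and rho(k) = gamma(k) / gamma(0). Sigma^2 cancels.
  numerator   = (1)*(-0.364) = -0.364.
  denominator = (1)^2 + (0.446)^2 + (0.556)^2 + (-0.364)^2 = 1.640548.
  rho(3) = -0.364 / 1.640548 = -0.2219.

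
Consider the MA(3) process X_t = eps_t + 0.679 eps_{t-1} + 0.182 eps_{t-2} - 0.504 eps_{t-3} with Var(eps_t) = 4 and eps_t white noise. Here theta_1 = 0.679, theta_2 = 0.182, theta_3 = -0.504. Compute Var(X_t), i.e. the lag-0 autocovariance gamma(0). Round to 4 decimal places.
\gamma(0) = 6.9927

For an MA(q) process X_t = eps_t + sum_i theta_i eps_{t-i} with
Var(eps_t) = sigma^2, the variance is
  gamma(0) = sigma^2 * (1 + sum_i theta_i^2).
  sum_i theta_i^2 = (0.679)^2 + (0.182)^2 + (-0.504)^2 = 0.461041 + 0.033124 + 0.254016 = 0.748181.
  gamma(0) = 4 * (1 + 0.748181) = 4 * 1.748181 = 6.992724, which rounds to 6.9927.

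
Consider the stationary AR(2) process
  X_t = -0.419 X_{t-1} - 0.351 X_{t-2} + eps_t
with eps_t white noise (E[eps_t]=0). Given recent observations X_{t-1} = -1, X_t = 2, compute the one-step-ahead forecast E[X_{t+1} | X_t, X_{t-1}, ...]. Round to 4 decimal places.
E[X_{t+1} \mid \mathcal F_t] = -0.4870

For an AR(p) model X_t = c + sum_i phi_i X_{t-i} + eps_t, the
one-step-ahead conditional mean is
  E[X_{t+1} | X_t, ...] = c + sum_i phi_i X_{t+1-i}.
Substitute known values:
  E[X_{t+1} | ...] = (-0.419) * (2) + (-0.351) * (-1)
                   = -0.4870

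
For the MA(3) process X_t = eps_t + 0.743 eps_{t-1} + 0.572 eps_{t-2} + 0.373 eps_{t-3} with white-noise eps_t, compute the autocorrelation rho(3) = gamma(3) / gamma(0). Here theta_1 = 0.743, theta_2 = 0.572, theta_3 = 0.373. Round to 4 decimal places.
\rho(3) = 0.1848

For an MA(q) process with theta_0 = 1, the autocovariance is
  gamma(k) = sigma^2 * sum_{i=0..q-k} theta_i * theta_{i+k},
and rho(k) = gamma(k) / gamma(0). Sigma^2 cancels.
  numerator   = (1)*(0.373) = 0.373.
  denominator = (1)^2 + (0.743)^2 + (0.572)^2 + (0.373)^2 = 2.018362.
  rho(3) = 0.373 / 2.018362 = 0.1848.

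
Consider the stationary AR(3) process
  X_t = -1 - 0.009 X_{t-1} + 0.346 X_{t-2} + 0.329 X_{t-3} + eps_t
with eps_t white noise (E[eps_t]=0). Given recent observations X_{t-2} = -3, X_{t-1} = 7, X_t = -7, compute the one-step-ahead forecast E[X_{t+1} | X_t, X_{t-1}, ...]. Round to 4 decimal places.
E[X_{t+1} \mid \mathcal F_t] = 0.4980

For an AR(p) model X_t = c + sum_i phi_i X_{t-i} + eps_t, the
one-step-ahead conditional mean is
  E[X_{t+1} | X_t, ...] = c + sum_i phi_i X_{t+1-i}.
Substitute known values:
  E[X_{t+1} | ...] = -1 + (-0.009) * (-7) + (0.346) * (7) + (0.329) * (-3)
                   = 0.4980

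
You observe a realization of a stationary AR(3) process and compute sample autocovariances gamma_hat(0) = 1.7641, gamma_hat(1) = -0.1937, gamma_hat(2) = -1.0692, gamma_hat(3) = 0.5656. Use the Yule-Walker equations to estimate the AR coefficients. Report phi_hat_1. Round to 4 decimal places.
\hat\phi_{1} = -0.0289

The Yule-Walker equations for an AR(p) process read, in matrix form,
  Gamma_p phi = r_p,   with   (Gamma_p)_{ij} = gamma(|i - j|),
                       (r_p)_i = gamma(i),   i,j = 1..p.
Substitute the sample gammas (Toeplitz matrix and right-hand side of size 3):
  Gamma_p = [[1.7641, -0.1937, -1.0692], [-0.1937, 1.7641, -0.1937], [-1.0692, -0.1937, 1.7641]]
  r_p     = [-0.1937, -1.0692, 0.5656]
Written out (R1..R3):
  (R1) 1.7641 phi_1 - 0.1937 phi_2 - 1.0692 phi_3 = -0.1937
  (R2) -0.1937 phi_1 + 1.7641 phi_2 - 0.1937 phi_3 = -1.0692
  (R3) -1.0692 phi_1 - 0.1937 phi_2 + 1.7641 phi_3 = 0.5656
Gaussian elimination:
  R2 <- R2 - (-0.1937/1.7641) R1 = R2 - (-0.109801) R1:  1.742832 phi_2 - 0.311099 phi_3 = -1.090468
  R3 <- R3 - (-1.0692/1.7641) R1 = R3 - (-0.606088) R1:  -0.311099 phi_2 + 1.116071 phi_3 = 0.448201
  R3 <- R3 - (-0.311099/1.742832) R2 = R3 - (-0.178502) R2:  1.060539 phi_3 = 0.25355
Back-substitution:
  phi_hat_3 = 0.25355 / 1.060539 = 0.239076
  phi_hat_2 = (-1.090468 - (-0.311099)(0.239076)) / 1.742832 = -0.583012
  phi_hat_1 = (-0.1937 - (-0.1937)(-0.583012) - (-1.0692)(0.239076)) / 1.7641 = -0.028915
So phi_hat = [-0.0289, -0.5830, 0.2391].
Therefore phi_hat_1 = -0.0289.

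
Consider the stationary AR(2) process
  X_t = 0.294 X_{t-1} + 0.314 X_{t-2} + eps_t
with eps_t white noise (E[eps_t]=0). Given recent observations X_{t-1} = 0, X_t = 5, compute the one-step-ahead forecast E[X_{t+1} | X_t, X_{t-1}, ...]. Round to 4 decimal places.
E[X_{t+1} \mid \mathcal F_t] = 1.4700

For an AR(p) model X_t = c + sum_i phi_i X_{t-i} + eps_t, the
one-step-ahead conditional mean is
  E[X_{t+1} | X_t, ...] = c + sum_i phi_i X_{t+1-i}.
Substitute known values:
  E[X_{t+1} | ...] = (0.294) * (5) + (0.314) * (0)
                   = 1.4700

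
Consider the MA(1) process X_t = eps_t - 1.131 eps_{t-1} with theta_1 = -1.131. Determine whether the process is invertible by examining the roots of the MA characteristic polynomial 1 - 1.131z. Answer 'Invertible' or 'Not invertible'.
\text{Not invertible}

The MA(q) characteristic polynomial is P(z) = 1 - 1.131z.
Invertibility requires all roots to lie outside the unit circle, i.e. |z| > 1 for every root.
This is linear in z: 1 + (-1.131) z = 0  =>  z = -1/(-1.131) = 0.884173,  |z| = 0.884173.
Moduli of all roots: 0.8842.
All moduli strictly greater than 1? No.
Verdict: Not invertible.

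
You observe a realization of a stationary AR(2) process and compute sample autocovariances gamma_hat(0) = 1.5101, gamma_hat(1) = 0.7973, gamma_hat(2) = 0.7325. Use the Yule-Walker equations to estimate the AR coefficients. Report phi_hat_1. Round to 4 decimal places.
\hat\phi_{1} = 0.3770

The Yule-Walker equations for an AR(p) process read, in matrix form,
  Gamma_p phi = r_p,   with   (Gamma_p)_{ij} = gamma(|i - j|),
                       (r_p)_i = gamma(i),   i,j = 1..p.
Substitute the sample gammas (Toeplitz matrix and right-hand side of size 2):
  Gamma_p = [[1.5101, 0.7973], [0.7973, 1.5101]]
  r_p     = [0.7973, 0.7325]
Written out:
  1.5101 phi_1 + 0.7973 phi_2 = 0.7973
  0.7973 phi_1 + 1.5101 phi_2 = 0.7325
Solve by Cramer's rule:
  det = gamma(0)^2 - gamma(1)^2 = (1.5101)^2 - (0.7973)^2 = 2.28040201 - 0.63568729 = 1.64471472
  phi_hat_1 = [gamma(1) gamma(0) - gamma(1) gamma(2)] / det = [(0.7973)(1.5101) - (0.7973)(0.7325)] / 1.64471472 = 0.61998048 / 1.64471472 = 0.377
  phi_hat_2 = [gamma(0) gamma(2) - gamma(1)^2] / det = [(1.5101)(0.7325) - (0.7973)^2] / 1.64471472 = 0.47046096 / 1.64471472 = 0.286
So phi_hat = [0.3770, 0.2860].
Therefore phi_hat_1 = 0.3770.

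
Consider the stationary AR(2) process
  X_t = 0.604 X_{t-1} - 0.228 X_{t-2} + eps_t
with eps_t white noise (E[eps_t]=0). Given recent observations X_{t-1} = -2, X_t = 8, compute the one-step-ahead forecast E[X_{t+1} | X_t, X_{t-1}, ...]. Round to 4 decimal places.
E[X_{t+1} \mid \mathcal F_t] = 5.2880

For an AR(p) model X_t = c + sum_i phi_i X_{t-i} + eps_t, the
one-step-ahead conditional mean is
  E[X_{t+1} | X_t, ...] = c + sum_i phi_i X_{t+1-i}.
Substitute known values:
  E[X_{t+1} | ...] = (0.604) * (8) + (-0.228) * (-2)
                   = 5.2880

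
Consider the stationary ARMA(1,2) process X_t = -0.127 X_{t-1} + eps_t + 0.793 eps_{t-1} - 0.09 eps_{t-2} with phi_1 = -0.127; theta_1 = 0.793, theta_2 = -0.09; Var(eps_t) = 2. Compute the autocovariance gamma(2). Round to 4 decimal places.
\gamma(2) = -0.3186

Multiply the model equation by X_{t-k} and take expectations. With theta_0 = psi_0 = 1 and psi_j the MA(infinity) weights, this gives
  gamma(k) - sum_i phi_i gamma(k-i) = c_k,
  c_k = sigma^2 * sum_{j=k..q} theta_j psi_{j-k}   (c_k = 0 for k > q),
using gamma(-m) = gamma(m).
psi-weights needed (psi_j = theta_j + sum_i phi_i psi_{j-i}):
  psi_1 = theta_1 + phi_1 = 0.793 + (-0.127) = 0.666
  psi_2 = theta_2 + phi_1 psi_1 = -0.09 + (-0.127)(0.666) = -0.174582
Right-hand sides:
  c_0 = sigma^2 (1 + theta_1 psi_1 + theta_2 psi_2) = 2 * (1 + (0.793)(0.666) + (-0.09)(-0.174582)) = 2 * 1.54385 = 3.087701
  c_1 = sigma^2 (theta_1 + theta_2 psi_1) = 2 * (0.793 + (-0.09)(0.666)) = 1.46612
  c_2 = sigma^2 theta_2 = 2 * (-0.09) = -0.18
Equations for k = 0 and k = 1 (AR order 1):
  gamma(0) = phi_1 gamma(1) + c_0
  gamma(1) = phi_1 gamma(0) + c_1
Substituting the second into the first: gamma(0) (1 - phi_1^2) = c_0 + phi_1 c_1, so
  gamma(0) = (c_0 + phi_1 c_1) / (1 - phi_1^2) = (3.087701 + (-0.127)(1.46612)) / (1 - (-0.127)^2) = 2.901504 / 0.983871 = 2.949069.
  gamma(1) = phi_1 gamma(0) + c_1 = (-0.127)(2.949069) + (1.46612) = 1.091588.
For k = 2: gamma(2) = phi_1 gamma(1) + c_2
  = (-0.127)(1.091588) + (-0.18) = -0.318632.
Therefore gamma(2) = -0.3186 (to 4 decimal places).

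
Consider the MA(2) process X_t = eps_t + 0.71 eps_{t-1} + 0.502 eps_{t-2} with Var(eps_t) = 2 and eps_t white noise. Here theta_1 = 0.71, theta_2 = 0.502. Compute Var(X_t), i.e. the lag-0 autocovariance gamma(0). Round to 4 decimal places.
\gamma(0) = 3.5122

For an MA(q) process X_t = eps_t + sum_i theta_i eps_{t-i} with
Var(eps_t) = sigma^2, the variance is
  gamma(0) = sigma^2 * (1 + sum_i theta_i^2).
  sum_i theta_i^2 = (0.71)^2 + (0.502)^2 = 0.5041 + 0.252004 = 0.756104.
  gamma(0) = 2 * (1 + 0.756104) = 2 * 1.756104 = 3.512208, which rounds to 3.5122.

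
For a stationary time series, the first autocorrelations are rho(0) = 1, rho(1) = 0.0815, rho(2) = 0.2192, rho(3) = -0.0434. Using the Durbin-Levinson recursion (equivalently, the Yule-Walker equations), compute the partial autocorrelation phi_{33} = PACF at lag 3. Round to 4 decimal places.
\phi_{33} = -0.0790

The PACF at lag k is phi_{kk}, the last component of the solution
to the Yule-Walker system G_k phi = r_k where
  (G_k)_{ij} = rho(|i - j|), (r_k)_i = rho(i), i,j = 1..k.
Equivalently, Durbin-Levinson gives phi_{kk} iteratively:
  phi_{11} = rho(1)
  phi_{kk} = [rho(k) - sum_{j=1..k-1} phi_{k-1,j} rho(k-j)]
            / [1 - sum_{j=1..k-1} phi_{k-1,j} rho(j)],
  phi_{k,j} = phi_{k-1,j} - phi_{kk} phi_{k-1,k-j},  j = 1..k-1.
Step k = 1:
  phi_11 = rho(1) = 0.0815.
Step k = 2:
  phi_22 = [rho(2) - phi_11 rho(1)] / [1 - phi_11 rho(1)] = [0.2192 - (0.0815)(0.0815)] / [1 - (0.0815)(0.0815)]
         = 0.21255775 / 0.99335775 = 0.213979.
  Update: phi_21 = phi_11 - phi_22 phi_11 = 0.0815 - (0.213979)(0.0815) = 0.064061.
Step k = 3:
  phi_33 = [rho(3) - phi_21 rho(2) - phi_22 rho(1)] / [1 - phi_21 rho(1) - phi_22 rho(2)]
    numerator   = -0.0434 - (0.064061)(0.2192) - (0.213979)(0.0815) = -0.0748814
    denominator = 1 - (0.064061)(0.0815) - (0.213979)(0.2192) = 0.94787484
  phi_33 = -0.0748814 / 0.94787484 = -0.079.
Therefore phi_{33} = -0.0790.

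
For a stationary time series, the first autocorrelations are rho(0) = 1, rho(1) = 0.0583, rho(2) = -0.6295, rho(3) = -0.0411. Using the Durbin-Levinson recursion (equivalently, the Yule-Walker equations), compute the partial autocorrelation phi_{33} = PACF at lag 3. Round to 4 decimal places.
\phi_{33} = 0.0941

The PACF at lag k is phi_{kk}, the last component of the solution
to the Yule-Walker system G_k phi = r_k where
  (G_k)_{ij} = rho(|i - j|), (r_k)_i = rho(i), i,j = 1..k.
Equivalently, Durbin-Levinson gives phi_{kk} iteratively:
  phi_{11} = rho(1)
  phi_{kk} = [rho(k) - sum_{j=1..k-1} phi_{k-1,j} rho(k-j)]
            / [1 - sum_{j=1..k-1} phi_{k-1,j} rho(j)],
  phi_{k,j} = phi_{k-1,j} - phi_{kk} phi_{k-1,k-j},  j = 1..k-1.
Step k = 1:
  phi_11 = rho(1) = 0.0583.
Step k = 2:
  phi_22 = [rho(2) - phi_11 rho(1)] / [1 - phi_11 rho(1)] = [-0.6295 - (0.0583)(0.0583)] / [1 - (0.0583)(0.0583)]
         = -0.63289889 / 0.99660111 = -0.635057.
  Update: phi_21 = phi_11 - phi_22 phi_11 = 0.0583 - (-0.635057)(0.0583) = 0.095324.
Step k = 3:
  phi_33 = [rho(3) - phi_21 rho(2) - phi_22 rho(1)] / [1 - phi_21 rho(1) - phi_22 rho(2)]
    numerator   = -0.0411 - (0.095324)(-0.6295) - (-0.635057)(0.0583) = 0.05593021
    denominator = 1 - (0.095324)(0.0583) - (-0.635057)(-0.6295) = 0.594674
  phi_33 = 0.05593021 / 0.594674 = 0.0941.
Therefore phi_{33} = 0.0941.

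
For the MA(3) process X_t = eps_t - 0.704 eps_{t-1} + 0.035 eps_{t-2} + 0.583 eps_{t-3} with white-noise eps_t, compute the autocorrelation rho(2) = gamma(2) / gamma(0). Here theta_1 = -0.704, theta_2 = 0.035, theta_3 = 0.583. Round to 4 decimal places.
\rho(2) = -0.2044

For an MA(q) process with theta_0 = 1, the autocovariance is
  gamma(k) = sigma^2 * sum_{i=0..q-k} theta_i * theta_{i+k},
and rho(k) = gamma(k) / gamma(0). Sigma^2 cancels.
  numerator   = (1)*(0.035) + (-0.704)*(0.583) = -0.375432.
  denominator = (1)^2 + (-0.704)^2 + (0.035)^2 + (0.583)^2 = 1.83673.
  rho(2) = -0.375432 / 1.83673 = -0.2044.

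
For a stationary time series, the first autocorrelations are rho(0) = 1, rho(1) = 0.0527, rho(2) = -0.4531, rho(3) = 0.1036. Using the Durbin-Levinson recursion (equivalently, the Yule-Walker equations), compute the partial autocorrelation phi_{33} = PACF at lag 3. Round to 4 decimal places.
\phi_{33} = 0.2060

The PACF at lag k is phi_{kk}, the last component of the solution
to the Yule-Walker system G_k phi = r_k where
  (G_k)_{ij} = rho(|i - j|), (r_k)_i = rho(i), i,j = 1..k.
Equivalently, Durbin-Levinson gives phi_{kk} iteratively:
  phi_{11} = rho(1)
  phi_{kk} = [rho(k) - sum_{j=1..k-1} phi_{k-1,j} rho(k-j)]
            / [1 - sum_{j=1..k-1} phi_{k-1,j} rho(j)],
  phi_{k,j} = phi_{k-1,j} - phi_{kk} phi_{k-1,k-j},  j = 1..k-1.
Step k = 1:
  phi_11 = rho(1) = 0.0527.
Step k = 2:
  phi_22 = [rho(2) - phi_11 rho(1)] / [1 - phi_11 rho(1)] = [-0.4531 - (0.0527)(0.0527)] / [1 - (0.0527)(0.0527)]
         = -0.45587729 / 0.99722271 = -0.457147.
  Update: phi_21 = phi_11 - phi_22 phi_11 = 0.0527 - (-0.457147)(0.0527) = 0.076792.
Step k = 3:
  phi_33 = [rho(3) - phi_21 rho(2) - phi_22 rho(1)] / [1 - phi_21 rho(1) - phi_22 rho(2)]
    numerator   = 0.1036 - (0.076792)(-0.4531) - (-0.457147)(0.0527) = 0.16248594
    denominator = 1 - (0.076792)(0.0527) - (-0.457147)(-0.4531) = 0.78881981
  phi_33 = 0.16248594 / 0.78881981 = 0.206.
Therefore phi_{33} = 0.2060.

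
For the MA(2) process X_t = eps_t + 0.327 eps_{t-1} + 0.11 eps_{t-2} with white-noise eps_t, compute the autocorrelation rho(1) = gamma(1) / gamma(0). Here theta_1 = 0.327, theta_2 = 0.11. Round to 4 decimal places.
\rho(1) = 0.3244

For an MA(q) process with theta_0 = 1, the autocovariance is
  gamma(k) = sigma^2 * sum_{i=0..q-k} theta_i * theta_{i+k},
and rho(k) = gamma(k) / gamma(0). Sigma^2 cancels.
  numerator   = (1)*(0.327) + (0.327)*(0.11) = 0.36297.
  denominator = (1)^2 + (0.327)^2 + (0.11)^2 = 1.119029.
  rho(1) = 0.36297 / 1.119029 = 0.3244.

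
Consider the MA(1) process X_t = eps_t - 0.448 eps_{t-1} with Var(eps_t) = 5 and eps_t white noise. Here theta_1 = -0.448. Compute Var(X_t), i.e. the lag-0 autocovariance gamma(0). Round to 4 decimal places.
\gamma(0) = 6.0035

For an MA(q) process X_t = eps_t + sum_i theta_i eps_{t-i} with
Var(eps_t) = sigma^2, the variance is
  gamma(0) = sigma^2 * (1 + sum_i theta_i^2).
  sum_i theta_i^2 = (-0.448)^2 = 0.200704.
  gamma(0) = 5 * (1 + 0.200704) = 5 * 1.200704 = 6.00352, which rounds to 6.0035.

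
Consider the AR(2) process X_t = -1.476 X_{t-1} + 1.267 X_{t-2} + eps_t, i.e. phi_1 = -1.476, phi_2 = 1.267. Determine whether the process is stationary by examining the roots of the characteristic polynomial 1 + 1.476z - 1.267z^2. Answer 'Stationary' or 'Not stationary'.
\text{Not stationary}

The AR(p) characteristic polynomial is P(z) = 1 + 1.476z - 1.267z^2.
Stationarity requires all roots to lie outside the unit circle, i.e. |z| > 1 for every root.
Set 1 + (1.476) z + (-1.267) z^2 = 0, i.e. a z^2 + b z + c = 0 with a = -1.267, b = 1.476, c = 1.
Discriminant D = b^2 - 4ac = (1.476)^2 - 4*(-1.267)*1 = 2.178576 - (-5.068) = 7.246576.
D >= 0, so the roots are real: z = (-b +/- sqrt(D)) / (2a) = (-1.476 +/- 2.691947) / (-2.534).
  z_1 = (-1.476 + 2.691947) / (-2.534) = -0.4799,   |z_1| = 0.4799.
  z_2 = (-1.476 - 2.691947) / (-2.534) = 1.6448,   |z_2| = 1.6448.
Moduli of all roots: 0.4799, 1.6448.
All moduli strictly greater than 1? No.
Verdict: Not stationary.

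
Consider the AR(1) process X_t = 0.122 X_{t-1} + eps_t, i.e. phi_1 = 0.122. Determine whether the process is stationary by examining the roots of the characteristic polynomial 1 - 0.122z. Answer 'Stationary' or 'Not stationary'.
\text{Stationary}

The AR(p) characteristic polynomial is P(z) = 1 - 0.122z.
Stationarity requires all roots to lie outside the unit circle, i.e. |z| > 1 for every root.
This is linear in z: 1 + (-0.122) z = 0  =>  z = -1/(-0.122) = 8.196721,  |z| = 8.196721.
Moduli of all roots: 8.1967.
All moduli strictly greater than 1? Yes.
Verdict: Stationary.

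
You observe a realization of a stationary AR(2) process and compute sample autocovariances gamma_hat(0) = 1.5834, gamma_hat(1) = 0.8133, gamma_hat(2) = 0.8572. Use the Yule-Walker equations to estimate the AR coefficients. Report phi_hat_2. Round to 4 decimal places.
\hat\phi_{2} = 0.3770

The Yule-Walker equations for an AR(p) process read, in matrix form,
  Gamma_p phi = r_p,   with   (Gamma_p)_{ij} = gamma(|i - j|),
                       (r_p)_i = gamma(i),   i,j = 1..p.
Substitute the sample gammas (Toeplitz matrix and right-hand side of size 2):
  Gamma_p = [[1.5834, 0.8133], [0.8133, 1.5834]]
  r_p     = [0.8133, 0.8572]
Written out:
  1.5834 phi_1 + 0.8133 phi_2 = 0.8133
  0.8133 phi_1 + 1.5834 phi_2 = 0.8572
Solve by Cramer's rule:
  det = gamma(0)^2 - gamma(1)^2 = (1.5834)^2 - (0.8133)^2 = 2.50715556 - 0.66145689 = 1.84569867
  phi_hat_1 = [gamma(1) gamma(0) - gamma(1) gamma(2)] / det = [(0.8133)(1.5834) - (0.8133)(0.8572)] / 1.84569867 = 0.59061846 / 1.84569867 = 0.32
  phi_hat_2 = [gamma(0) gamma(2) - gamma(1)^2] / det = [(1.5834)(0.8572) - (0.8133)^2] / 1.84569867 = 0.69583359 / 1.84569867 = 0.377
So phi_hat = [0.3200, 0.3770].
Therefore phi_hat_2 = 0.3770.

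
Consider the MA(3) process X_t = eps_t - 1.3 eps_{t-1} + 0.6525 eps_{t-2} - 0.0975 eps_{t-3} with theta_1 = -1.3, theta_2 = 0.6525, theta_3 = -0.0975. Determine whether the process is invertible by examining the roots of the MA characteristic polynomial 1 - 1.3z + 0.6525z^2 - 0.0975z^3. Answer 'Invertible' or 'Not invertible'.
\text{Invertible}

The MA(q) characteristic polynomial is P(z) = 1 - 1.3z + 0.6525z^2 - 0.0975z^3.
Invertibility requires all roots to lie outside the unit circle, i.e. |z| > 1 for every root.
Degree 3: look for a simple real root z0 first, then factor out (1 - z/z0) and solve the remaining quadratic.
Testing z0 = 4: P(4) = 1 + (-1.3)(4) + (0.6525)(4)^2 + (-0.0975)(4)^3
  = 1 + (-5.2) + (10.44) + (-6.24) = 0.  So z_0 = 4 is a root, |z_0| = 4.
Divide out the factor (1 - 0.25 z) = (1 - z/z0) (since 1/z0 = 0.25):
  P(z) = (1 - 0.25 z)(1 + (-1.05) z + (0.39) z^2)
  [check: z-coef -1.05 - (0.25) = -1.3; z^2-coef 0.39 - (0.25)(-1.05) = 0.6525; z^3-coef -(0.25)(0.39) = -0.0975.]
Remaining roots from the quadratic factor 1 + (-1.05) z + (0.39) z^2:
  Set 1 + (-1.05) z + (0.39) z^2 = 0, i.e. a z^2 + b z + c = 0 with a = 0.39, b = -1.05, c = 1.
  Discriminant D = b^2 - 4ac = (-1.05)^2 - 4*(0.39)*1 = 1.1025 - (1.56) = -0.4575.
  D < 0, so the roots are the complex-conjugate pair z = (-b +/- i sqrt(-D)) / (2a) = 1.3462 +/- 0.8672i.
  For a conjugate pair |z|^2 = z * conj(z) = (product of roots) = c/a = 1/(0.39) = 2.564103, so |z| = sqrt(2.564103) = 1.6013 for both roots.
Moduli of all roots: 4.0000, 1.6013, 1.6013.
All moduli strictly greater than 1? Yes.
Verdict: Invertible.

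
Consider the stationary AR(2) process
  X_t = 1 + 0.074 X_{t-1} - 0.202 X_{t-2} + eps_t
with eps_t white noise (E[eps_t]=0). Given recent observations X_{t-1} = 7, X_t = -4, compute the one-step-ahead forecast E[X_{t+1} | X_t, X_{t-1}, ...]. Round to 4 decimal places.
E[X_{t+1} \mid \mathcal F_t] = -0.7100

For an AR(p) model X_t = c + sum_i phi_i X_{t-i} + eps_t, the
one-step-ahead conditional mean is
  E[X_{t+1} | X_t, ...] = c + sum_i phi_i X_{t+1-i}.
Substitute known values:
  E[X_{t+1} | ...] = 1 + (0.074) * (-4) + (-0.202) * (7)
                   = -0.7100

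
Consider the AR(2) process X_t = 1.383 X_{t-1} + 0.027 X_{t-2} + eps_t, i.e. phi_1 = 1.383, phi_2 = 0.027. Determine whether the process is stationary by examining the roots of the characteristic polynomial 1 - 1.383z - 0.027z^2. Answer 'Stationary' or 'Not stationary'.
\text{Not stationary}

The AR(p) characteristic polynomial is P(z) = 1 - 1.383z - 0.027z^2.
Stationarity requires all roots to lie outside the unit circle, i.e. |z| > 1 for every root.
Set 1 + (-1.383) z + (-0.027) z^2 = 0, i.e. a z^2 + b z + c = 0 with a = -0.027, b = -1.383, c = 1.
Discriminant D = b^2 - 4ac = (-1.383)^2 - 4*(-0.027)*1 = 1.912689 - (-0.108) = 2.020689.
D >= 0, so the roots are real: z = (-b +/- sqrt(D)) / (2a) = (1.383 +/- 1.421509) / (-0.054).
  z_1 = (1.383 + 1.421509) / (-0.054) = -51.9354,   |z_1| = 51.9354.
  z_2 = (1.383 - 1.421509) / (-0.054) = 0.7131,   |z_2| = 0.7131.
Moduli of all roots: 51.9354, 0.7131.
All moduli strictly greater than 1? No.
Verdict: Not stationary.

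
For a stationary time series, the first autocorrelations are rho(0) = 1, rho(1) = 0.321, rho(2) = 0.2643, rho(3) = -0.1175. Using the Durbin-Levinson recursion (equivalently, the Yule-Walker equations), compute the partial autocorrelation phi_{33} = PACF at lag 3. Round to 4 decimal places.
\phi_{33} = -0.2820

The PACF at lag k is phi_{kk}, the last component of the solution
to the Yule-Walker system G_k phi = r_k where
  (G_k)_{ij} = rho(|i - j|), (r_k)_i = rho(i), i,j = 1..k.
Equivalently, Durbin-Levinson gives phi_{kk} iteratively:
  phi_{11} = rho(1)
  phi_{kk} = [rho(k) - sum_{j=1..k-1} phi_{k-1,j} rho(k-j)]
            / [1 - sum_{j=1..k-1} phi_{k-1,j} rho(j)],
  phi_{k,j} = phi_{k-1,j} - phi_{kk} phi_{k-1,k-j},  j = 1..k-1.
Step k = 1:
  phi_11 = rho(1) = 0.321.
Step k = 2:
  phi_22 = [rho(2) - phi_11 rho(1)] / [1 - phi_11 rho(1)] = [0.2643 - (0.321)(0.321)] / [1 - (0.321)(0.321)]
         = 0.161259 / 0.896959 = 0.179784.
  Update: phi_21 = phi_11 - phi_22 phi_11 = 0.321 - (0.179784)(0.321) = 0.263289.
Step k = 3:
  phi_33 = [rho(3) - phi_21 rho(2) - phi_22 rho(1)] / [1 - phi_21 rho(1) - phi_22 rho(2)]
    numerator   = -0.1175 - (0.263289)(0.2643) - (0.179784)(0.321) = -0.24479807
    denominator = 1 - (0.263289)(0.321) - (0.179784)(0.2643) = 0.86796719
  phi_33 = -0.24479807 / 0.86796719 = -0.282.
Therefore phi_{33} = -0.2820.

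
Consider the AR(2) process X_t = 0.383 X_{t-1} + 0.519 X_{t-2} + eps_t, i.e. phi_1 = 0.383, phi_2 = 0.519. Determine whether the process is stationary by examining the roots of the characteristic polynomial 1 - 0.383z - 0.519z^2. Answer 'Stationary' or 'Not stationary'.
\text{Stationary}

The AR(p) characteristic polynomial is P(z) = 1 - 0.383z - 0.519z^2.
Stationarity requires all roots to lie outside the unit circle, i.e. |z| > 1 for every root.
Set 1 + (-0.383) z + (-0.519) z^2 = 0, i.e. a z^2 + b z + c = 0 with a = -0.519, b = -0.383, c = 1.
Discriminant D = b^2 - 4ac = (-0.383)^2 - 4*(-0.519)*1 = 0.146689 - (-2.076) = 2.222689.
D >= 0, so the roots are real: z = (-b +/- sqrt(D)) / (2a) = (0.383 +/- 1.490869) / (-1.038).
  z_1 = (0.383 + 1.490869) / (-1.038) = -1.8053,   |z_1| = 1.8053.
  z_2 = (0.383 - 1.490869) / (-1.038) = 1.0673,   |z_2| = 1.0673.
Moduli of all roots: 1.8053, 1.0673.
All moduli strictly greater than 1? Yes.
Verdict: Stationary.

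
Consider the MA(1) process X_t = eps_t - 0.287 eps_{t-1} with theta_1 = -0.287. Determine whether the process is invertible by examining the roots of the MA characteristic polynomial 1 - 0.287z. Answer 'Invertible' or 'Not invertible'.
\text{Invertible}

The MA(q) characteristic polynomial is P(z) = 1 - 0.287z.
Invertibility requires all roots to lie outside the unit circle, i.e. |z| > 1 for every root.
This is linear in z: 1 + (-0.287) z = 0  =>  z = -1/(-0.287) = 3.484321,  |z| = 3.484321.
Moduli of all roots: 3.4843.
All moduli strictly greater than 1? Yes.
Verdict: Invertible.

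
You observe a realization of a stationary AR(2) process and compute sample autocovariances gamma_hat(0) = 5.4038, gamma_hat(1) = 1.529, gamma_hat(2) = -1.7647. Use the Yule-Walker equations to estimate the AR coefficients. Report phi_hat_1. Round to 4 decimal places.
\hat\phi_{1} = 0.4080

The Yule-Walker equations for an AR(p) process read, in matrix form,
  Gamma_p phi = r_p,   with   (Gamma_p)_{ij} = gamma(|i - j|),
                       (r_p)_i = gamma(i),   i,j = 1..p.
Substitute the sample gammas (Toeplitz matrix and right-hand side of size 2):
  Gamma_p = [[5.4038, 1.529], [1.529, 5.4038]]
  r_p     = [1.529, -1.7647]
Written out:
  5.4038 phi_1 + 1.529 phi_2 = 1.529
  1.529 phi_1 + 5.4038 phi_2 = -1.7647
Solve by Cramer's rule:
  det = gamma(0)^2 - gamma(1)^2 = (5.4038)^2 - (1.529)^2 = 29.20105444 - 2.337841 = 26.86321344
  phi_hat_1 = [gamma(1) gamma(0) - gamma(1) gamma(2)] / det = [(1.529)(5.4038) - (1.529)(-1.7647)] / 26.86321344 = 10.9606365 / 26.86321344 = 0.408
  phi_hat_2 = [gamma(0) gamma(2) - gamma(1)^2] / det = [(5.4038)(-1.7647) - (1.529)^2] / 26.86321344 = -11.87392686 / 26.86321344 = -0.442
So phi_hat = [0.4080, -0.4420].
Therefore phi_hat_1 = 0.4080.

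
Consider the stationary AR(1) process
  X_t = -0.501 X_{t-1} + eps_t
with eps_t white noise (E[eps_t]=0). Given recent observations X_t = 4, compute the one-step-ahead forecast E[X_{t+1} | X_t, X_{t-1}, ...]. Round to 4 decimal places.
E[X_{t+1} \mid \mathcal F_t] = -2.0040

For an AR(p) model X_t = c + sum_i phi_i X_{t-i} + eps_t, the
one-step-ahead conditional mean is
  E[X_{t+1} | X_t, ...] = c + sum_i phi_i X_{t+1-i}.
Substitute known values:
  E[X_{t+1} | ...] = (-0.501) * (4)
                   = -2.0040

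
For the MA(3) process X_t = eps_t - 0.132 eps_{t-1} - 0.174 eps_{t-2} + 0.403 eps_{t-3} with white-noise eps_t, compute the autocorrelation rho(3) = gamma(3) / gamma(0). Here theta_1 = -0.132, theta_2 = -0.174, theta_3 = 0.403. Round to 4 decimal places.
\rho(3) = 0.3330

For an MA(q) process with theta_0 = 1, the autocovariance is
  gamma(k) = sigma^2 * sum_{i=0..q-k} theta_i * theta_{i+k},
and rho(k) = gamma(k) / gamma(0). Sigma^2 cancels.
  numerator   = (1)*(0.403) = 0.403.
  denominator = (1)^2 + (-0.132)^2 + (-0.174)^2 + (0.403)^2 = 1.210109.
  rho(3) = 0.403 / 1.210109 = 0.3330.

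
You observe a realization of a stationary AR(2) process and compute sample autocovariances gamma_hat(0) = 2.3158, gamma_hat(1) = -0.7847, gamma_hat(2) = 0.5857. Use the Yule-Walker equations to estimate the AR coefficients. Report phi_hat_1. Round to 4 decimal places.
\hat\phi_{1} = -0.2860

The Yule-Walker equations for an AR(p) process read, in matrix form,
  Gamma_p phi = r_p,   with   (Gamma_p)_{ij} = gamma(|i - j|),
                       (r_p)_i = gamma(i),   i,j = 1..p.
Substitute the sample gammas (Toeplitz matrix and right-hand side of size 2):
  Gamma_p = [[2.3158, -0.7847], [-0.7847, 2.3158]]
  r_p     = [-0.7847, 0.5857]
Written out:
  2.3158 phi_1 - 0.7847 phi_2 = -0.7847
  -0.7847 phi_1 + 2.3158 phi_2 = 0.5857
Solve by Cramer's rule:
  det = gamma(0)^2 - gamma(1)^2 = (2.3158)^2 - (-0.7847)^2 = 5.36292964 - 0.61575409 = 4.74717555
  phi_hat_1 = [gamma(1) gamma(0) - gamma(1) gamma(2)] / det = [(-0.7847)(2.3158) - (-0.7847)(0.5857)] / 4.74717555 = -1.35760947 / 4.74717555 = -0.286
  phi_hat_2 = [gamma(0) gamma(2) - gamma(1)^2] / det = [(2.3158)(0.5857) - (-0.7847)^2] / 4.74717555 = 0.74060997 / 4.74717555 = 0.156
So phi_hat = [-0.2860, 0.1560].
Therefore phi_hat_1 = -0.2860.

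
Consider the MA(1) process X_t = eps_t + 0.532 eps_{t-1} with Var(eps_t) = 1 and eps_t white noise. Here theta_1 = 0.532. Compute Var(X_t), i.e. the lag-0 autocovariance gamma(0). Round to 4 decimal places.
\gamma(0) = 1.2830

For an MA(q) process X_t = eps_t + sum_i theta_i eps_{t-i} with
Var(eps_t) = sigma^2, the variance is
  gamma(0) = sigma^2 * (1 + sum_i theta_i^2).
  sum_i theta_i^2 = (0.532)^2 = 0.283024.
  gamma(0) = 1 * (1 + 0.283024) = 1 * 1.283024 = 1.283024, which rounds to 1.2830.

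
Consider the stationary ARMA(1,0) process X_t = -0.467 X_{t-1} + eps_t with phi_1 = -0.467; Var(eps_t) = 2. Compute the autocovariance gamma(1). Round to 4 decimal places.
\gamma(1) = -1.1945

Multiply the model equation by X_{t-k} and take expectations. With theta_0 = psi_0 = 1 and psi_j the MA(infinity) weights, this gives
  gamma(k) - sum_i phi_i gamma(k-i) = c_k,
  c_k = sigma^2 * sum_{j=k..q} theta_j psi_{j-k}   (c_k = 0 for k > q),
using gamma(-m) = gamma(m).
Pure AR (q = 0): c_0 = sigma^2 = 2, c_k = 0 for k >= 1.
Equations for k = 0 and k = 1 (AR order 1):
  gamma(0) = phi_1 gamma(1) + c_0
  gamma(1) = phi_1 gamma(0) + c_1
Substituting the second into the first: gamma(0) (1 - phi_1^2) = c_0 + phi_1 c_1, so
  gamma(0) = c_0 / (1 - phi_1^2) = 2 / (1 - (-0.467)^2) = 2 / 0.781911 = 2.557836.
  gamma(1) = phi_1 gamma(0) = (-0.467)(2.557836) = -1.194509.
Therefore gamma(1) = -1.1945 (to 4 decimal places).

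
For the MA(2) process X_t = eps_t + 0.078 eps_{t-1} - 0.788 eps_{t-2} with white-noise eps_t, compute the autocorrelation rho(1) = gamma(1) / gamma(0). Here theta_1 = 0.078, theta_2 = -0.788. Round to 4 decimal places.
\rho(1) = 0.0102

For an MA(q) process with theta_0 = 1, the autocovariance is
  gamma(k) = sigma^2 * sum_{i=0..q-k} theta_i * theta_{i+k},
and rho(k) = gamma(k) / gamma(0). Sigma^2 cancels.
  numerator   = (1)*(0.078) + (0.078)*(-0.788) = 0.016536.
  denominator = (1)^2 + (0.078)^2 + (-0.788)^2 = 1.627028.
  rho(1) = 0.016536 / 1.627028 = 0.0102.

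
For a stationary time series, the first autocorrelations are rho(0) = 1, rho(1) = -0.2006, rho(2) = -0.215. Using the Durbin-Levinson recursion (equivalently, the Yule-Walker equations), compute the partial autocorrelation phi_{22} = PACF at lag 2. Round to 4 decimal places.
\phi_{22} = -0.2659

The PACF at lag k is phi_{kk}, the last component of the solution
to the Yule-Walker system G_k phi = r_k where
  (G_k)_{ij} = rho(|i - j|), (r_k)_i = rho(i), i,j = 1..k.
Equivalently, Durbin-Levinson gives phi_{kk} iteratively:
  phi_{11} = rho(1)
  phi_{kk} = [rho(k) - sum_{j=1..k-1} phi_{k-1,j} rho(k-j)]
            / [1 - sum_{j=1..k-1} phi_{k-1,j} rho(j)],
  phi_{k,j} = phi_{k-1,j} - phi_{kk} phi_{k-1,k-j},  j = 1..k-1.
Step k = 1:
  phi_11 = rho(1) = -0.2006.
Step k = 2:
  phi_22 = [rho(2) - phi_11 rho(1)] / [1 - phi_11 rho(1)] = [-0.215 - (-0.2006)(-0.2006)] / [1 - (-0.2006)(-0.2006)]
         = -0.25524036 / 0.95975964 = -0.2659.
Therefore phi_{22} = -0.2659.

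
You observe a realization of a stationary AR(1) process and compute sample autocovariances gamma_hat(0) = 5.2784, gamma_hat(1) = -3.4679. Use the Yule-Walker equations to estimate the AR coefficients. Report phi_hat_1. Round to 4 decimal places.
\hat\phi_{1} = -0.6570

The Yule-Walker equations for an AR(p) process read, in matrix form,
  Gamma_p phi = r_p,   with   (Gamma_p)_{ij} = gamma(|i - j|),
                       (r_p)_i = gamma(i),   i,j = 1..p.
Substitute the sample gammas (Toeplitz matrix and right-hand side of size 1):
  Gamma_p = [[5.2784]]
  r_p     = [-3.4679]
With p = 1 this is the single equation gamma(0) phi_1 = gamma(1):
  phi_hat_1 = gamma(1) / gamma(0) = -3.4679 / 5.2784 = -0.6570.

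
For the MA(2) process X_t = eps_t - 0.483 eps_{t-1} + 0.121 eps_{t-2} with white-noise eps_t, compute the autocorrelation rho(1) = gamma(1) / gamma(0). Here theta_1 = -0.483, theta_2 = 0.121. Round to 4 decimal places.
\rho(1) = -0.4339

For an MA(q) process with theta_0 = 1, the autocovariance is
  gamma(k) = sigma^2 * sum_{i=0..q-k} theta_i * theta_{i+k},
and rho(k) = gamma(k) / gamma(0). Sigma^2 cancels.
  numerator   = (1)*(-0.483) + (-0.483)*(0.121) = -0.541443.
  denominator = (1)^2 + (-0.483)^2 + (0.121)^2 = 1.24793.
  rho(1) = -0.541443 / 1.24793 = -0.4339.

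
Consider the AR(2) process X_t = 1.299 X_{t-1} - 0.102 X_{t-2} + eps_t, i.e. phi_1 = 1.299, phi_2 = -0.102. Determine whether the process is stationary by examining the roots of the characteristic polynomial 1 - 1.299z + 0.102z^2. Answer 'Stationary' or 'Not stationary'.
\text{Not stationary}

The AR(p) characteristic polynomial is P(z) = 1 - 1.299z + 0.102z^2.
Stationarity requires all roots to lie outside the unit circle, i.e. |z| > 1 for every root.
Set 1 + (-1.299) z + (0.102) z^2 = 0, i.e. a z^2 + b z + c = 0 with a = 0.102, b = -1.299, c = 1.
Discriminant D = b^2 - 4ac = (-1.299)^2 - 4*(0.102)*1 = 1.687401 - (0.408) = 1.279401.
D >= 0, so the roots are real: z = (-b +/- sqrt(D)) / (2a) = (1.299 +/- 1.131106) / (0.204).
  z_1 = (1.299 + 1.131106) / (0.204) = 11.9123,   |z_1| = 11.9123.
  z_2 = (1.299 - 1.131106) / (0.204) = 0.823,   |z_2| = 0.823.
Moduli of all roots: 11.9123, 0.8230.
All moduli strictly greater than 1? No.
Verdict: Not stationary.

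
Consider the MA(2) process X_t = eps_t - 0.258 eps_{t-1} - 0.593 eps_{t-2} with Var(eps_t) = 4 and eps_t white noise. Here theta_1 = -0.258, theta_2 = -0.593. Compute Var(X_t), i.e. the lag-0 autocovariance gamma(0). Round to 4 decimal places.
\gamma(0) = 5.6729

For an MA(q) process X_t = eps_t + sum_i theta_i eps_{t-i} with
Var(eps_t) = sigma^2, the variance is
  gamma(0) = sigma^2 * (1 + sum_i theta_i^2).
  sum_i theta_i^2 = (-0.258)^2 + (-0.593)^2 = 0.066564 + 0.351649 = 0.418213.
  gamma(0) = 4 * (1 + 0.418213) = 4 * 1.418213 = 5.672852, which rounds to 5.6729.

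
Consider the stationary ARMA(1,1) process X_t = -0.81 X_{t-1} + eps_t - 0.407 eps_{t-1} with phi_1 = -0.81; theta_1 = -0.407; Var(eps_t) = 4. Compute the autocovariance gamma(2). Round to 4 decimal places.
\gamma(2) = 15.2457

Multiply the model equation by X_{t-k} and take expectations. With theta_0 = psi_0 = 1 and psi_j the MA(infinity) weights, this gives
  gamma(k) - sum_i phi_i gamma(k-i) = c_k,
  c_k = sigma^2 * sum_{j=k..q} theta_j psi_{j-k}   (c_k = 0 for k > q),
using gamma(-m) = gamma(m).
psi-weights needed (psi_j = theta_j + sum_i phi_i psi_{j-i}):
  psi_1 = theta_1 + phi_1 = -0.407 + (-0.81) = -1.217
Right-hand sides:
  c_0 = sigma^2 (1 + theta_1 psi_1) = 4 * (1 + (-0.407)(-1.217)) = 4 * 1.495319 = 5.981276
  c_1 = sigma^2 theta_1 = 4 * (-0.407) = -1.628
  c_2 = 0
Equations for k = 0 and k = 1 (AR order 1):
  gamma(0) = phi_1 gamma(1) + c_0
  gamma(1) = phi_1 gamma(0) + c_1
Substituting the second into the first: gamma(0) (1 - phi_1^2) = c_0 + phi_1 c_1, so
  gamma(0) = (c_0 + phi_1 c_1) / (1 - phi_1^2) = (5.981276 + (-0.81)(-1.628)) / (1 - (-0.81)^2) = 7.299956 / 0.3439 = 21.226973.
  gamma(1) = phi_1 gamma(0) + c_1 = (-0.81)(21.226973) + (-1.628) = -18.821848.
For k = 2 (> q): gamma(2) = phi_1 gamma(1) = (-0.81)(-18.821848) = 15.245697.
Therefore gamma(2) = 15.2457 (to 4 decimal places).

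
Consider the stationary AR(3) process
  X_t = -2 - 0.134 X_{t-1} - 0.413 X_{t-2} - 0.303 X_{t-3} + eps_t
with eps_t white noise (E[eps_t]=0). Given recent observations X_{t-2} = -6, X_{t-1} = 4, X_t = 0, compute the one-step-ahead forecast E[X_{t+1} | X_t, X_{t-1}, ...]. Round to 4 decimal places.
E[X_{t+1} \mid \mathcal F_t] = -1.8340

For an AR(p) model X_t = c + sum_i phi_i X_{t-i} + eps_t, the
one-step-ahead conditional mean is
  E[X_{t+1} | X_t, ...] = c + sum_i phi_i X_{t+1-i}.
Substitute known values:
  E[X_{t+1} | ...] = -2 + (-0.134) * (0) + (-0.413) * (4) + (-0.303) * (-6)
                   = -1.8340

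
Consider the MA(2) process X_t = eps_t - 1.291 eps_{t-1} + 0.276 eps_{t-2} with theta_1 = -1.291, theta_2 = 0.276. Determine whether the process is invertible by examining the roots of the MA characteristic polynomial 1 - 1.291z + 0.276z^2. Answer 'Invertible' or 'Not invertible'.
\text{Not invertible}

The MA(q) characteristic polynomial is P(z) = 1 - 1.291z + 0.276z^2.
Invertibility requires all roots to lie outside the unit circle, i.e. |z| > 1 for every root.
Set 1 + (-1.291) z + (0.276) z^2 = 0, i.e. a z^2 + b z + c = 0 with a = 0.276, b = -1.291, c = 1.
Discriminant D = b^2 - 4ac = (-1.291)^2 - 4*(0.276)*1 = 1.666681 - (1.104) = 0.562681.
D >= 0, so the roots are real: z = (-b +/- sqrt(D)) / (2a) = (1.291 +/- 0.750121) / (0.552).
  z_1 = (1.291 + 0.750121) / (0.552) = 3.6977,   |z_1| = 3.6977.
  z_2 = (1.291 - 0.750121) / (0.552) = 0.9799,   |z_2| = 0.9799.
Moduli of all roots: 3.6977, 0.9799.
All moduli strictly greater than 1? No.
Verdict: Not invertible.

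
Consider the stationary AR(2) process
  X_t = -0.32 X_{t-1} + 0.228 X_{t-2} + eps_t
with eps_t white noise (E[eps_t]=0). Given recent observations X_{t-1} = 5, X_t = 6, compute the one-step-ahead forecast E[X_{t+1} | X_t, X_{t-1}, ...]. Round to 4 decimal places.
E[X_{t+1} \mid \mathcal F_t] = -0.7800

For an AR(p) model X_t = c + sum_i phi_i X_{t-i} + eps_t, the
one-step-ahead conditional mean is
  E[X_{t+1} | X_t, ...] = c + sum_i phi_i X_{t+1-i}.
Substitute known values:
  E[X_{t+1} | ...] = (-0.32) * (6) + (0.228) * (5)
                   = -0.7800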